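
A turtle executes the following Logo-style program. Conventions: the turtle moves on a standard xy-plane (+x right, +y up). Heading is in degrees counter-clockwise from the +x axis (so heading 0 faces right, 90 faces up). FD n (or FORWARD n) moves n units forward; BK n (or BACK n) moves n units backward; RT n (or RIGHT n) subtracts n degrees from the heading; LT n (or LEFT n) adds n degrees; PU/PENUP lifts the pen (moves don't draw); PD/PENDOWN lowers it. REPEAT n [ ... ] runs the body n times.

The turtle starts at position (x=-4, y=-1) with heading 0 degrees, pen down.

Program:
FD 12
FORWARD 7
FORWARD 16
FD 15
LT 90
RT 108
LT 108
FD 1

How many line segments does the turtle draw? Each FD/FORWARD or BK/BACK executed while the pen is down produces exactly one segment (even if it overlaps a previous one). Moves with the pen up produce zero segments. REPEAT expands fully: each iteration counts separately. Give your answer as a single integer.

Executing turtle program step by step:
Start: pos=(-4,-1), heading=0, pen down
FD 12: (-4,-1) -> (8,-1) [heading=0, draw]
FD 7: (8,-1) -> (15,-1) [heading=0, draw]
FD 16: (15,-1) -> (31,-1) [heading=0, draw]
FD 15: (31,-1) -> (46,-1) [heading=0, draw]
LT 90: heading 0 -> 90
RT 108: heading 90 -> 342
LT 108: heading 342 -> 90
FD 1: (46,-1) -> (46,0) [heading=90, draw]
Final: pos=(46,0), heading=90, 5 segment(s) drawn
Segments drawn: 5

Answer: 5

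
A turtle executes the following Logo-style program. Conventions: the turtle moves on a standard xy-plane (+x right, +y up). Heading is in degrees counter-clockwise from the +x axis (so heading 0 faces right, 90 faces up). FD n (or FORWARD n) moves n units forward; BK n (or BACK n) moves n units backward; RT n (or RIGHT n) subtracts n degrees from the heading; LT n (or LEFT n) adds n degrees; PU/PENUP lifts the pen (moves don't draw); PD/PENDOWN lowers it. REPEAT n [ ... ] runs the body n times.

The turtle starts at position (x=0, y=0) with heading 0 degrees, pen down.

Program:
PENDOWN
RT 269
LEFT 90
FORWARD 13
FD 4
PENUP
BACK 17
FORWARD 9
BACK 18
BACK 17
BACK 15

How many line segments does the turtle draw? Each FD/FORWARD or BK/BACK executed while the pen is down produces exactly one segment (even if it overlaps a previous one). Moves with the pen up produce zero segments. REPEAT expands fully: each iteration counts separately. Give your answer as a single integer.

Executing turtle program step by step:
Start: pos=(0,0), heading=0, pen down
PD: pen down
RT 269: heading 0 -> 91
LT 90: heading 91 -> 181
FD 13: (0,0) -> (-12.998,-0.227) [heading=181, draw]
FD 4: (-12.998,-0.227) -> (-16.997,-0.297) [heading=181, draw]
PU: pen up
BK 17: (-16.997,-0.297) -> (0,0) [heading=181, move]
FD 9: (0,0) -> (-8.999,-0.157) [heading=181, move]
BK 18: (-8.999,-0.157) -> (8.999,0.157) [heading=181, move]
BK 17: (8.999,0.157) -> (25.996,0.454) [heading=181, move]
BK 15: (25.996,0.454) -> (40.994,0.716) [heading=181, move]
Final: pos=(40.994,0.716), heading=181, 2 segment(s) drawn
Segments drawn: 2

Answer: 2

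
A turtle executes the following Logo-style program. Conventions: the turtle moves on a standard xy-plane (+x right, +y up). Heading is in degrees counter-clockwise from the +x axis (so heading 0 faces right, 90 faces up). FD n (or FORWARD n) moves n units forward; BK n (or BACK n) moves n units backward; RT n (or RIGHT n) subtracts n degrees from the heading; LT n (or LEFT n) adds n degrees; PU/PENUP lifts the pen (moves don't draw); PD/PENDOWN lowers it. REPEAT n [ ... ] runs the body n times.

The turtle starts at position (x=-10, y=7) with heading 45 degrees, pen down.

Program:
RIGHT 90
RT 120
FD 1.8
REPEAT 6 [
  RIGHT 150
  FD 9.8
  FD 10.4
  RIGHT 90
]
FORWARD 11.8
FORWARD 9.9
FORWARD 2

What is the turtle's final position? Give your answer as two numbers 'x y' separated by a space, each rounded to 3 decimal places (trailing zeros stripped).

Answer: -34.631 0.4

Derivation:
Executing turtle program step by step:
Start: pos=(-10,7), heading=45, pen down
RT 90: heading 45 -> 315
RT 120: heading 315 -> 195
FD 1.8: (-10,7) -> (-11.739,6.534) [heading=195, draw]
REPEAT 6 [
  -- iteration 1/6 --
  RT 150: heading 195 -> 45
  FD 9.8: (-11.739,6.534) -> (-4.809,13.464) [heading=45, draw]
  FD 10.4: (-4.809,13.464) -> (2.545,20.818) [heading=45, draw]
  RT 90: heading 45 -> 315
  -- iteration 2/6 --
  RT 150: heading 315 -> 165
  FD 9.8: (2.545,20.818) -> (-6.921,23.354) [heading=165, draw]
  FD 10.4: (-6.921,23.354) -> (-16.967,26.046) [heading=165, draw]
  RT 90: heading 165 -> 75
  -- iteration 3/6 --
  RT 150: heading 75 -> 285
  FD 9.8: (-16.967,26.046) -> (-14.43,16.58) [heading=285, draw]
  FD 10.4: (-14.43,16.58) -> (-11.739,6.534) [heading=285, draw]
  RT 90: heading 285 -> 195
  -- iteration 4/6 --
  RT 150: heading 195 -> 45
  FD 9.8: (-11.739,6.534) -> (-4.809,13.464) [heading=45, draw]
  FD 10.4: (-4.809,13.464) -> (2.545,20.818) [heading=45, draw]
  RT 90: heading 45 -> 315
  -- iteration 5/6 --
  RT 150: heading 315 -> 165
  FD 9.8: (2.545,20.818) -> (-6.921,23.354) [heading=165, draw]
  FD 10.4: (-6.921,23.354) -> (-16.967,26.046) [heading=165, draw]
  RT 90: heading 165 -> 75
  -- iteration 6/6 --
  RT 150: heading 75 -> 285
  FD 9.8: (-16.967,26.046) -> (-14.43,16.58) [heading=285, draw]
  FD 10.4: (-14.43,16.58) -> (-11.739,6.534) [heading=285, draw]
  RT 90: heading 285 -> 195
]
FD 11.8: (-11.739,6.534) -> (-23.137,3.48) [heading=195, draw]
FD 9.9: (-23.137,3.48) -> (-32.699,0.918) [heading=195, draw]
FD 2: (-32.699,0.918) -> (-34.631,0.4) [heading=195, draw]
Final: pos=(-34.631,0.4), heading=195, 16 segment(s) drawn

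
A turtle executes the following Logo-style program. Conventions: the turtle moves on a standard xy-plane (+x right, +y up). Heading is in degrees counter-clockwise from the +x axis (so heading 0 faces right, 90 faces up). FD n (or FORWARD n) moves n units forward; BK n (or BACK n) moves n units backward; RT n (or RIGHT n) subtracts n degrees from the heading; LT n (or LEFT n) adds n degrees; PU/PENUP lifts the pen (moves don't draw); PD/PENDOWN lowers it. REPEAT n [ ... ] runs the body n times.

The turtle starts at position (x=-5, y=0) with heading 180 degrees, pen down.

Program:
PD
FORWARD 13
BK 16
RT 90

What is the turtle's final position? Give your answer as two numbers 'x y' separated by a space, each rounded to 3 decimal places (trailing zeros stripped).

Executing turtle program step by step:
Start: pos=(-5,0), heading=180, pen down
PD: pen down
FD 13: (-5,0) -> (-18,0) [heading=180, draw]
BK 16: (-18,0) -> (-2,0) [heading=180, draw]
RT 90: heading 180 -> 90
Final: pos=(-2,0), heading=90, 2 segment(s) drawn

Answer: -2 0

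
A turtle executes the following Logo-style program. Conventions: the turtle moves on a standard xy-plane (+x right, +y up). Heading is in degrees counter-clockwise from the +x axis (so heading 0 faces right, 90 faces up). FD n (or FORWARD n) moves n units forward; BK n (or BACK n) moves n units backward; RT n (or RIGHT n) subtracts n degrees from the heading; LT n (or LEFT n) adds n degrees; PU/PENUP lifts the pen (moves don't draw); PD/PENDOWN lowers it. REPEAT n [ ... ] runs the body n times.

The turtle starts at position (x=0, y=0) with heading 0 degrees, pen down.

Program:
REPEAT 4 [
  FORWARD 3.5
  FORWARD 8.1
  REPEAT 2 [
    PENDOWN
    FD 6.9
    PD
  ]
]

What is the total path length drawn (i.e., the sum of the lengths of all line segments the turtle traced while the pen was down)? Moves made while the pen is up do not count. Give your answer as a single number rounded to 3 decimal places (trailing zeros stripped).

Executing turtle program step by step:
Start: pos=(0,0), heading=0, pen down
REPEAT 4 [
  -- iteration 1/4 --
  FD 3.5: (0,0) -> (3.5,0) [heading=0, draw]
  FD 8.1: (3.5,0) -> (11.6,0) [heading=0, draw]
  REPEAT 2 [
    -- iteration 1/2 --
    PD: pen down
    FD 6.9: (11.6,0) -> (18.5,0) [heading=0, draw]
    PD: pen down
    -- iteration 2/2 --
    PD: pen down
    FD 6.9: (18.5,0) -> (25.4,0) [heading=0, draw]
    PD: pen down
  ]
  -- iteration 2/4 --
  FD 3.5: (25.4,0) -> (28.9,0) [heading=0, draw]
  FD 8.1: (28.9,0) -> (37,0) [heading=0, draw]
  REPEAT 2 [
    -- iteration 1/2 --
    PD: pen down
    FD 6.9: (37,0) -> (43.9,0) [heading=0, draw]
    PD: pen down
    -- iteration 2/2 --
    PD: pen down
    FD 6.9: (43.9,0) -> (50.8,0) [heading=0, draw]
    PD: pen down
  ]
  -- iteration 3/4 --
  FD 3.5: (50.8,0) -> (54.3,0) [heading=0, draw]
  FD 8.1: (54.3,0) -> (62.4,0) [heading=0, draw]
  REPEAT 2 [
    -- iteration 1/2 --
    PD: pen down
    FD 6.9: (62.4,0) -> (69.3,0) [heading=0, draw]
    PD: pen down
    -- iteration 2/2 --
    PD: pen down
    FD 6.9: (69.3,0) -> (76.2,0) [heading=0, draw]
    PD: pen down
  ]
  -- iteration 4/4 --
  FD 3.5: (76.2,0) -> (79.7,0) [heading=0, draw]
  FD 8.1: (79.7,0) -> (87.8,0) [heading=0, draw]
  REPEAT 2 [
    -- iteration 1/2 --
    PD: pen down
    FD 6.9: (87.8,0) -> (94.7,0) [heading=0, draw]
    PD: pen down
    -- iteration 2/2 --
    PD: pen down
    FD 6.9: (94.7,0) -> (101.6,0) [heading=0, draw]
    PD: pen down
  ]
]
Final: pos=(101.6,0), heading=0, 16 segment(s) drawn

Segment lengths:
  seg 1: (0,0) -> (3.5,0), length = 3.5
  seg 2: (3.5,0) -> (11.6,0), length = 8.1
  seg 3: (11.6,0) -> (18.5,0), length = 6.9
  seg 4: (18.5,0) -> (25.4,0), length = 6.9
  seg 5: (25.4,0) -> (28.9,0), length = 3.5
  seg 6: (28.9,0) -> (37,0), length = 8.1
  seg 7: (37,0) -> (43.9,0), length = 6.9
  seg 8: (43.9,0) -> (50.8,0), length = 6.9
  seg 9: (50.8,0) -> (54.3,0), length = 3.5
  seg 10: (54.3,0) -> (62.4,0), length = 8.1
  seg 11: (62.4,0) -> (69.3,0), length = 6.9
  seg 12: (69.3,0) -> (76.2,0), length = 6.9
  seg 13: (76.2,0) -> (79.7,0), length = 3.5
  seg 14: (79.7,0) -> (87.8,0), length = 8.1
  seg 15: (87.8,0) -> (94.7,0), length = 6.9
  seg 16: (94.7,0) -> (101.6,0), length = 6.9
Total = 101.6

Answer: 101.6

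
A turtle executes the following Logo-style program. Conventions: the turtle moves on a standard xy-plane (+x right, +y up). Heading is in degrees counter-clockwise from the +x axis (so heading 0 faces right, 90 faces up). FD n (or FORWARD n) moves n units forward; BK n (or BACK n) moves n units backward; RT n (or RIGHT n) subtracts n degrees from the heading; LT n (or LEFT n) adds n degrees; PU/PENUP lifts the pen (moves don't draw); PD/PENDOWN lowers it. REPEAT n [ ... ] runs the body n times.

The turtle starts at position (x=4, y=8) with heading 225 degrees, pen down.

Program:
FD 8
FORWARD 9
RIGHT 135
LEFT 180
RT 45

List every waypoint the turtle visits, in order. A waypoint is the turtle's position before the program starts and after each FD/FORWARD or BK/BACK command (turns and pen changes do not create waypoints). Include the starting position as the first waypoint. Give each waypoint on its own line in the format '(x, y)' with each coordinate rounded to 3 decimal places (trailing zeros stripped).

Answer: (4, 8)
(-1.657, 2.343)
(-8.021, -4.021)

Derivation:
Executing turtle program step by step:
Start: pos=(4,8), heading=225, pen down
FD 8: (4,8) -> (-1.657,2.343) [heading=225, draw]
FD 9: (-1.657,2.343) -> (-8.021,-4.021) [heading=225, draw]
RT 135: heading 225 -> 90
LT 180: heading 90 -> 270
RT 45: heading 270 -> 225
Final: pos=(-8.021,-4.021), heading=225, 2 segment(s) drawn
Waypoints (3 total):
(4, 8)
(-1.657, 2.343)
(-8.021, -4.021)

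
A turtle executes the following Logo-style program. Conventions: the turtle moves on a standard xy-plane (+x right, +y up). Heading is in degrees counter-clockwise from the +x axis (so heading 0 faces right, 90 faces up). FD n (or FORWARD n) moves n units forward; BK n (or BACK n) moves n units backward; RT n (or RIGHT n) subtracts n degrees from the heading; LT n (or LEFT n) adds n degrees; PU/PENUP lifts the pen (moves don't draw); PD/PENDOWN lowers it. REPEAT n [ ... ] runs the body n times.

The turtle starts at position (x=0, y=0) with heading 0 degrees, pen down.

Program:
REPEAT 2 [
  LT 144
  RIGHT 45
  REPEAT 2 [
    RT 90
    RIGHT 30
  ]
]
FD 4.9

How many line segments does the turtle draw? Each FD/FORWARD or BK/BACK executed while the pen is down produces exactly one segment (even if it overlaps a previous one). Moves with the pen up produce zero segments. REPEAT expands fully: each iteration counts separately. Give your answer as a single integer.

Executing turtle program step by step:
Start: pos=(0,0), heading=0, pen down
REPEAT 2 [
  -- iteration 1/2 --
  LT 144: heading 0 -> 144
  RT 45: heading 144 -> 99
  REPEAT 2 [
    -- iteration 1/2 --
    RT 90: heading 99 -> 9
    RT 30: heading 9 -> 339
    -- iteration 2/2 --
    RT 90: heading 339 -> 249
    RT 30: heading 249 -> 219
  ]
  -- iteration 2/2 --
  LT 144: heading 219 -> 3
  RT 45: heading 3 -> 318
  REPEAT 2 [
    -- iteration 1/2 --
    RT 90: heading 318 -> 228
    RT 30: heading 228 -> 198
    -- iteration 2/2 --
    RT 90: heading 198 -> 108
    RT 30: heading 108 -> 78
  ]
]
FD 4.9: (0,0) -> (1.019,4.793) [heading=78, draw]
Final: pos=(1.019,4.793), heading=78, 1 segment(s) drawn
Segments drawn: 1

Answer: 1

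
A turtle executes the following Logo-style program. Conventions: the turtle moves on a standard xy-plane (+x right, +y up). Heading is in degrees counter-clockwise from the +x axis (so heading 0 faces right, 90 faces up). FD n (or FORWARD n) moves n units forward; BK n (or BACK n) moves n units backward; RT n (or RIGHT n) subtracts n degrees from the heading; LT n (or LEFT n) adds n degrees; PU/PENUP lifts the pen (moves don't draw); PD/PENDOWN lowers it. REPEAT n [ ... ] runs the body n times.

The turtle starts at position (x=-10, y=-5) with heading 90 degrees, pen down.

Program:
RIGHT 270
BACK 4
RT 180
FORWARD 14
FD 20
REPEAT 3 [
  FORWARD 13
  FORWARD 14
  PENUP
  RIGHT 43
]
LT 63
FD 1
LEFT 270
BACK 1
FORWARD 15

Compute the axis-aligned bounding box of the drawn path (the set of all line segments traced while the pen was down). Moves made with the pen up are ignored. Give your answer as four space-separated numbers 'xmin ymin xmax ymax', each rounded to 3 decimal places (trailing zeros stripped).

Executing turtle program step by step:
Start: pos=(-10,-5), heading=90, pen down
RT 270: heading 90 -> 180
BK 4: (-10,-5) -> (-6,-5) [heading=180, draw]
RT 180: heading 180 -> 0
FD 14: (-6,-5) -> (8,-5) [heading=0, draw]
FD 20: (8,-5) -> (28,-5) [heading=0, draw]
REPEAT 3 [
  -- iteration 1/3 --
  FD 13: (28,-5) -> (41,-5) [heading=0, draw]
  FD 14: (41,-5) -> (55,-5) [heading=0, draw]
  PU: pen up
  RT 43: heading 0 -> 317
  -- iteration 2/3 --
  FD 13: (55,-5) -> (64.508,-13.866) [heading=317, move]
  FD 14: (64.508,-13.866) -> (74.747,-23.414) [heading=317, move]
  PU: pen up
  RT 43: heading 317 -> 274
  -- iteration 3/3 --
  FD 13: (74.747,-23.414) -> (75.653,-36.382) [heading=274, move]
  FD 14: (75.653,-36.382) -> (76.63,-50.348) [heading=274, move]
  PU: pen up
  RT 43: heading 274 -> 231
]
LT 63: heading 231 -> 294
FD 1: (76.63,-50.348) -> (77.037,-51.262) [heading=294, move]
LT 270: heading 294 -> 204
BK 1: (77.037,-51.262) -> (77.95,-50.855) [heading=204, move]
FD 15: (77.95,-50.855) -> (64.247,-56.956) [heading=204, move]
Final: pos=(64.247,-56.956), heading=204, 5 segment(s) drawn

Segment endpoints: x in {-10, -6, 8, 28, 41, 55}, y in {-5, -5, -5, -5, -5, -5}
xmin=-10, ymin=-5, xmax=55, ymax=-5

Answer: -10 -5 55 -5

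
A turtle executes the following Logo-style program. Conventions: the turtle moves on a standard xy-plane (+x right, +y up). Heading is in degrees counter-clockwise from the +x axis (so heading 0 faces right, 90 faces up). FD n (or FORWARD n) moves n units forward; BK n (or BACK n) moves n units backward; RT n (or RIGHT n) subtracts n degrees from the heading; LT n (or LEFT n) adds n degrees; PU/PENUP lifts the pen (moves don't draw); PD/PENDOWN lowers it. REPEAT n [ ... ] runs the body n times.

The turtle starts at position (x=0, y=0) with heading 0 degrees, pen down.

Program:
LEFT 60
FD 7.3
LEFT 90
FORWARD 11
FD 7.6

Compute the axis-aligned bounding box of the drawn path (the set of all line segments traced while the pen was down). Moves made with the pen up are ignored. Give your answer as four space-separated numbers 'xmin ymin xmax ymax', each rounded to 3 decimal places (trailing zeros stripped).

Executing turtle program step by step:
Start: pos=(0,0), heading=0, pen down
LT 60: heading 0 -> 60
FD 7.3: (0,0) -> (3.65,6.322) [heading=60, draw]
LT 90: heading 60 -> 150
FD 11: (3.65,6.322) -> (-5.876,11.822) [heading=150, draw]
FD 7.6: (-5.876,11.822) -> (-12.458,15.622) [heading=150, draw]
Final: pos=(-12.458,15.622), heading=150, 3 segment(s) drawn

Segment endpoints: x in {-12.458, -5.876, 0, 3.65}, y in {0, 6.322, 11.822, 15.622}
xmin=-12.458, ymin=0, xmax=3.65, ymax=15.622

Answer: -12.458 0 3.65 15.622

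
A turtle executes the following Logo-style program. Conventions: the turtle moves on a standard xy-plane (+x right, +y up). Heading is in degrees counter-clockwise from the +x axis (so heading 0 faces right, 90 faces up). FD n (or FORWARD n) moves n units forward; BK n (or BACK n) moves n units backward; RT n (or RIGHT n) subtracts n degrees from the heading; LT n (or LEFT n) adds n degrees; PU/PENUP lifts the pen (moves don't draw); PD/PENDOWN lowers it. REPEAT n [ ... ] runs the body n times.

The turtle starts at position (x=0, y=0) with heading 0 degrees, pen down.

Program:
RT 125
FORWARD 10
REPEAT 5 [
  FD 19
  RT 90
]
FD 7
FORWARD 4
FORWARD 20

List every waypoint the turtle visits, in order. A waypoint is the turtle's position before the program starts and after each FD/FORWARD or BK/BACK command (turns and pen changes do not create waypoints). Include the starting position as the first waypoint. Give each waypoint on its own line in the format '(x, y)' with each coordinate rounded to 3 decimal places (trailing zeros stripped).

Answer: (0, 0)
(-5.736, -8.192)
(-16.634, -23.755)
(-32.198, -12.857)
(-21.3, 2.706)
(-5.736, -8.192)
(-16.634, -23.755)
(-22.368, -19.74)
(-25.644, -17.446)
(-42.027, -5.975)

Derivation:
Executing turtle program step by step:
Start: pos=(0,0), heading=0, pen down
RT 125: heading 0 -> 235
FD 10: (0,0) -> (-5.736,-8.192) [heading=235, draw]
REPEAT 5 [
  -- iteration 1/5 --
  FD 19: (-5.736,-8.192) -> (-16.634,-23.755) [heading=235, draw]
  RT 90: heading 235 -> 145
  -- iteration 2/5 --
  FD 19: (-16.634,-23.755) -> (-32.198,-12.857) [heading=145, draw]
  RT 90: heading 145 -> 55
  -- iteration 3/5 --
  FD 19: (-32.198,-12.857) -> (-21.3,2.706) [heading=55, draw]
  RT 90: heading 55 -> 325
  -- iteration 4/5 --
  FD 19: (-21.3,2.706) -> (-5.736,-8.192) [heading=325, draw]
  RT 90: heading 325 -> 235
  -- iteration 5/5 --
  FD 19: (-5.736,-8.192) -> (-16.634,-23.755) [heading=235, draw]
  RT 90: heading 235 -> 145
]
FD 7: (-16.634,-23.755) -> (-22.368,-19.74) [heading=145, draw]
FD 4: (-22.368,-19.74) -> (-25.644,-17.446) [heading=145, draw]
FD 20: (-25.644,-17.446) -> (-42.027,-5.975) [heading=145, draw]
Final: pos=(-42.027,-5.975), heading=145, 9 segment(s) drawn
Waypoints (10 total):
(0, 0)
(-5.736, -8.192)
(-16.634, -23.755)
(-32.198, -12.857)
(-21.3, 2.706)
(-5.736, -8.192)
(-16.634, -23.755)
(-22.368, -19.74)
(-25.644, -17.446)
(-42.027, -5.975)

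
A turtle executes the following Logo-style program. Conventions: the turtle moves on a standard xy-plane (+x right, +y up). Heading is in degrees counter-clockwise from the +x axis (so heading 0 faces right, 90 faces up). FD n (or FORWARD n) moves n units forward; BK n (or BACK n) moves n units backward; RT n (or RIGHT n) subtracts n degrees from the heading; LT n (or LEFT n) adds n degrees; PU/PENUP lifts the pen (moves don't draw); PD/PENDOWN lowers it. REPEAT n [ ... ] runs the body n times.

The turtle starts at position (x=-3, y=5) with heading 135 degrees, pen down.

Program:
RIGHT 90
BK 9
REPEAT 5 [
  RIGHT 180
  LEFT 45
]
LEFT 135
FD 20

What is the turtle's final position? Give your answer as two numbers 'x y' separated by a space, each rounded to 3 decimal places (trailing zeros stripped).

Executing turtle program step by step:
Start: pos=(-3,5), heading=135, pen down
RT 90: heading 135 -> 45
BK 9: (-3,5) -> (-9.364,-1.364) [heading=45, draw]
REPEAT 5 [
  -- iteration 1/5 --
  RT 180: heading 45 -> 225
  LT 45: heading 225 -> 270
  -- iteration 2/5 --
  RT 180: heading 270 -> 90
  LT 45: heading 90 -> 135
  -- iteration 3/5 --
  RT 180: heading 135 -> 315
  LT 45: heading 315 -> 0
  -- iteration 4/5 --
  RT 180: heading 0 -> 180
  LT 45: heading 180 -> 225
  -- iteration 5/5 --
  RT 180: heading 225 -> 45
  LT 45: heading 45 -> 90
]
LT 135: heading 90 -> 225
FD 20: (-9.364,-1.364) -> (-23.506,-15.506) [heading=225, draw]
Final: pos=(-23.506,-15.506), heading=225, 2 segment(s) drawn

Answer: -23.506 -15.506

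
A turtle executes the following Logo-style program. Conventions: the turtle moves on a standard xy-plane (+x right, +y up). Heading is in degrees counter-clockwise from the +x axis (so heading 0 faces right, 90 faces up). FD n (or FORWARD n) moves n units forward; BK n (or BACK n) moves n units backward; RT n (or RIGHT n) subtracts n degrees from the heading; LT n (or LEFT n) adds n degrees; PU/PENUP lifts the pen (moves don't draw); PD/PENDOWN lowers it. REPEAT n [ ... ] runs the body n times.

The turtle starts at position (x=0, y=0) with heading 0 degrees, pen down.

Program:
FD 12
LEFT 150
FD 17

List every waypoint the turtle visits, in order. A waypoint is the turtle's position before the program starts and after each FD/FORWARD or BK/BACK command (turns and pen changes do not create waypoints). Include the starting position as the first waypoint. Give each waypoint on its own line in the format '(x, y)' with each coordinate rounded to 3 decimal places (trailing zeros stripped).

Executing turtle program step by step:
Start: pos=(0,0), heading=0, pen down
FD 12: (0,0) -> (12,0) [heading=0, draw]
LT 150: heading 0 -> 150
FD 17: (12,0) -> (-2.722,8.5) [heading=150, draw]
Final: pos=(-2.722,8.5), heading=150, 2 segment(s) drawn
Waypoints (3 total):
(0, 0)
(12, 0)
(-2.722, 8.5)

Answer: (0, 0)
(12, 0)
(-2.722, 8.5)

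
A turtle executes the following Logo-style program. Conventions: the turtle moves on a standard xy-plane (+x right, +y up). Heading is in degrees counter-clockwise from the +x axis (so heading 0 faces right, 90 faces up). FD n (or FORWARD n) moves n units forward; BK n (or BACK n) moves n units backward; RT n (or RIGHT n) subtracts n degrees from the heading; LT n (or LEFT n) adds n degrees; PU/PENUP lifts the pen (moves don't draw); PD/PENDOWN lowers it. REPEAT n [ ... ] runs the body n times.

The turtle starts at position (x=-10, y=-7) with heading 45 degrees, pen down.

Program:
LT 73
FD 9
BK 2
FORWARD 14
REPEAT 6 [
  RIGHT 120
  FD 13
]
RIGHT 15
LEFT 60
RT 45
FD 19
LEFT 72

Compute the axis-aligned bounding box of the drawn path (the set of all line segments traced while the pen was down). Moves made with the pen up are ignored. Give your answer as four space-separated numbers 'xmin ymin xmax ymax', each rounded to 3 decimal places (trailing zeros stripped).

Answer: -28.779 -7 -6.867 28.318

Derivation:
Executing turtle program step by step:
Start: pos=(-10,-7), heading=45, pen down
LT 73: heading 45 -> 118
FD 9: (-10,-7) -> (-14.225,0.947) [heading=118, draw]
BK 2: (-14.225,0.947) -> (-13.286,-0.819) [heading=118, draw]
FD 14: (-13.286,-0.819) -> (-19.859,11.542) [heading=118, draw]
REPEAT 6 [
  -- iteration 1/6 --
  RT 120: heading 118 -> 358
  FD 13: (-19.859,11.542) -> (-6.867,11.088) [heading=358, draw]
  -- iteration 2/6 --
  RT 120: heading 358 -> 238
  FD 13: (-6.867,11.088) -> (-13.756,0.064) [heading=238, draw]
  -- iteration 3/6 --
  RT 120: heading 238 -> 118
  FD 13: (-13.756,0.064) -> (-19.859,11.542) [heading=118, draw]
  -- iteration 4/6 --
  RT 120: heading 118 -> 358
  FD 13: (-19.859,11.542) -> (-6.867,11.088) [heading=358, draw]
  -- iteration 5/6 --
  RT 120: heading 358 -> 238
  FD 13: (-6.867,11.088) -> (-13.756,0.064) [heading=238, draw]
  -- iteration 6/6 --
  RT 120: heading 238 -> 118
  FD 13: (-13.756,0.064) -> (-19.859,11.542) [heading=118, draw]
]
RT 15: heading 118 -> 103
LT 60: heading 103 -> 163
RT 45: heading 163 -> 118
FD 19: (-19.859,11.542) -> (-28.779,28.318) [heading=118, draw]
LT 72: heading 118 -> 190
Final: pos=(-28.779,28.318), heading=190, 10 segment(s) drawn

Segment endpoints: x in {-28.779, -19.859, -19.859, -14.225, -13.756, -13.756, -13.286, -10, -6.867}, y in {-7, -0.819, 0.064, 0.947, 11.088, 11.088, 11.542, 11.542, 28.318}
xmin=-28.779, ymin=-7, xmax=-6.867, ymax=28.318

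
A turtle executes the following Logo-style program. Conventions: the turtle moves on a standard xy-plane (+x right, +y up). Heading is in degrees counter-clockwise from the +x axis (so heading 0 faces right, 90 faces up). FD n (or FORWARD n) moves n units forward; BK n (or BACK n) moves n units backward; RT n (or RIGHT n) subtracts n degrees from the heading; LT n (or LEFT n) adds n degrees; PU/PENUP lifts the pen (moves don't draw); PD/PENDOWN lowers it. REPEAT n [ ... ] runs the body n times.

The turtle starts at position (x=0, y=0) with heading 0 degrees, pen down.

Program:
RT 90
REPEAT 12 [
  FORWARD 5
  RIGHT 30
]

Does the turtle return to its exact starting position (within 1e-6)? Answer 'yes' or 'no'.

Answer: yes

Derivation:
Executing turtle program step by step:
Start: pos=(0,0), heading=0, pen down
RT 90: heading 0 -> 270
REPEAT 12 [
  -- iteration 1/12 --
  FD 5: (0,0) -> (0,-5) [heading=270, draw]
  RT 30: heading 270 -> 240
  -- iteration 2/12 --
  FD 5: (0,-5) -> (-2.5,-9.33) [heading=240, draw]
  RT 30: heading 240 -> 210
  -- iteration 3/12 --
  FD 5: (-2.5,-9.33) -> (-6.83,-11.83) [heading=210, draw]
  RT 30: heading 210 -> 180
  -- iteration 4/12 --
  FD 5: (-6.83,-11.83) -> (-11.83,-11.83) [heading=180, draw]
  RT 30: heading 180 -> 150
  -- iteration 5/12 --
  FD 5: (-11.83,-11.83) -> (-16.16,-9.33) [heading=150, draw]
  RT 30: heading 150 -> 120
  -- iteration 6/12 --
  FD 5: (-16.16,-9.33) -> (-18.66,-5) [heading=120, draw]
  RT 30: heading 120 -> 90
  -- iteration 7/12 --
  FD 5: (-18.66,-5) -> (-18.66,0) [heading=90, draw]
  RT 30: heading 90 -> 60
  -- iteration 8/12 --
  FD 5: (-18.66,0) -> (-16.16,4.33) [heading=60, draw]
  RT 30: heading 60 -> 30
  -- iteration 9/12 --
  FD 5: (-16.16,4.33) -> (-11.83,6.83) [heading=30, draw]
  RT 30: heading 30 -> 0
  -- iteration 10/12 --
  FD 5: (-11.83,6.83) -> (-6.83,6.83) [heading=0, draw]
  RT 30: heading 0 -> 330
  -- iteration 11/12 --
  FD 5: (-6.83,6.83) -> (-2.5,4.33) [heading=330, draw]
  RT 30: heading 330 -> 300
  -- iteration 12/12 --
  FD 5: (-2.5,4.33) -> (0,0) [heading=300, draw]
  RT 30: heading 300 -> 270
]
Final: pos=(0,0), heading=270, 12 segment(s) drawn

Start position: (0, 0)
Final position: (0, 0)
Distance = 0; < 1e-6 -> CLOSED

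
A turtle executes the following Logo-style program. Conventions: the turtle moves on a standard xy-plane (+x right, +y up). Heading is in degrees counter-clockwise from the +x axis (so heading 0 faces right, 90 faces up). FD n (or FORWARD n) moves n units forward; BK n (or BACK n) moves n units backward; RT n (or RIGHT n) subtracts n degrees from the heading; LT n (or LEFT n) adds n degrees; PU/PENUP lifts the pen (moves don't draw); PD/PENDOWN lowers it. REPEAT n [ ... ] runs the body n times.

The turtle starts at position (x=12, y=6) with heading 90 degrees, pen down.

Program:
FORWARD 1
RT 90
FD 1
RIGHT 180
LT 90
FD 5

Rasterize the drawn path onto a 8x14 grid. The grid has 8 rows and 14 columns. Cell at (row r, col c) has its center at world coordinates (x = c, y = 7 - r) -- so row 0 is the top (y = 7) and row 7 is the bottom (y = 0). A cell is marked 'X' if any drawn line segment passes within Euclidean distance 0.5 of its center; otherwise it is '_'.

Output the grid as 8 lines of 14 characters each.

Answer: ____________XX
____________XX
_____________X
_____________X
_____________X
_____________X
______________
______________

Derivation:
Segment 0: (12,6) -> (12,7)
Segment 1: (12,7) -> (13,7)
Segment 2: (13,7) -> (13,2)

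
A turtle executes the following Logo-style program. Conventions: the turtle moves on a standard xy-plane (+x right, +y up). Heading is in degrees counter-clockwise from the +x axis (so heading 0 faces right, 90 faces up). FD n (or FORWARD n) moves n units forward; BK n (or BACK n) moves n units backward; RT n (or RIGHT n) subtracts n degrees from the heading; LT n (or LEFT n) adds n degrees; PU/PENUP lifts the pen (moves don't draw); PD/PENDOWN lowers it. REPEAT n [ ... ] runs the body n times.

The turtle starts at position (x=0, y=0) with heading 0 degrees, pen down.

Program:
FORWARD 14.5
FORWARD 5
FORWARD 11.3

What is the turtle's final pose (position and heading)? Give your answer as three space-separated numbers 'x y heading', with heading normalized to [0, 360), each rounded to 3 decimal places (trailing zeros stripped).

Answer: 30.8 0 0

Derivation:
Executing turtle program step by step:
Start: pos=(0,0), heading=0, pen down
FD 14.5: (0,0) -> (14.5,0) [heading=0, draw]
FD 5: (14.5,0) -> (19.5,0) [heading=0, draw]
FD 11.3: (19.5,0) -> (30.8,0) [heading=0, draw]
Final: pos=(30.8,0), heading=0, 3 segment(s) drawn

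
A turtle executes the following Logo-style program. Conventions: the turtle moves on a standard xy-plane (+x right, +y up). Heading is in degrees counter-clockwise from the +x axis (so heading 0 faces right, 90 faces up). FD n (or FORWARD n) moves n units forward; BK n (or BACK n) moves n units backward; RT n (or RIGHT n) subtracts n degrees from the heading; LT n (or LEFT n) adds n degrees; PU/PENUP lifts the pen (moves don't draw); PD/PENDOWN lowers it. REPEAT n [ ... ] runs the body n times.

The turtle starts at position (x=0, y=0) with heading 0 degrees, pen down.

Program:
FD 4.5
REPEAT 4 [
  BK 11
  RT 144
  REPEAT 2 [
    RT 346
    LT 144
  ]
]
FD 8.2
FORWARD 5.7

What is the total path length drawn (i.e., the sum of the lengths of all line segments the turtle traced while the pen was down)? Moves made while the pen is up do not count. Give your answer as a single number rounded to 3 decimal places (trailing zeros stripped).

Answer: 62.4

Derivation:
Executing turtle program step by step:
Start: pos=(0,0), heading=0, pen down
FD 4.5: (0,0) -> (4.5,0) [heading=0, draw]
REPEAT 4 [
  -- iteration 1/4 --
  BK 11: (4.5,0) -> (-6.5,0) [heading=0, draw]
  RT 144: heading 0 -> 216
  REPEAT 2 [
    -- iteration 1/2 --
    RT 346: heading 216 -> 230
    LT 144: heading 230 -> 14
    -- iteration 2/2 --
    RT 346: heading 14 -> 28
    LT 144: heading 28 -> 172
  ]
  -- iteration 2/4 --
  BK 11: (-6.5,0) -> (4.393,-1.531) [heading=172, draw]
  RT 144: heading 172 -> 28
  REPEAT 2 [
    -- iteration 1/2 --
    RT 346: heading 28 -> 42
    LT 144: heading 42 -> 186
    -- iteration 2/2 --
    RT 346: heading 186 -> 200
    LT 144: heading 200 -> 344
  ]
  -- iteration 3/4 --
  BK 11: (4.393,-1.531) -> (-6.181,1.501) [heading=344, draw]
  RT 144: heading 344 -> 200
  REPEAT 2 [
    -- iteration 1/2 --
    RT 346: heading 200 -> 214
    LT 144: heading 214 -> 358
    -- iteration 2/2 --
    RT 346: heading 358 -> 12
    LT 144: heading 12 -> 156
  ]
  -- iteration 4/4 --
  BK 11: (-6.181,1.501) -> (3.868,-2.973) [heading=156, draw]
  RT 144: heading 156 -> 12
  REPEAT 2 [
    -- iteration 1/2 --
    RT 346: heading 12 -> 26
    LT 144: heading 26 -> 170
    -- iteration 2/2 --
    RT 346: heading 170 -> 184
    LT 144: heading 184 -> 328
  ]
]
FD 8.2: (3.868,-2.973) -> (10.822,-7.318) [heading=328, draw]
FD 5.7: (10.822,-7.318) -> (15.656,-10.339) [heading=328, draw]
Final: pos=(15.656,-10.339), heading=328, 7 segment(s) drawn

Segment lengths:
  seg 1: (0,0) -> (4.5,0), length = 4.5
  seg 2: (4.5,0) -> (-6.5,0), length = 11
  seg 3: (-6.5,0) -> (4.393,-1.531), length = 11
  seg 4: (4.393,-1.531) -> (-6.181,1.501), length = 11
  seg 5: (-6.181,1.501) -> (3.868,-2.973), length = 11
  seg 6: (3.868,-2.973) -> (10.822,-7.318), length = 8.2
  seg 7: (10.822,-7.318) -> (15.656,-10.339), length = 5.7
Total = 62.4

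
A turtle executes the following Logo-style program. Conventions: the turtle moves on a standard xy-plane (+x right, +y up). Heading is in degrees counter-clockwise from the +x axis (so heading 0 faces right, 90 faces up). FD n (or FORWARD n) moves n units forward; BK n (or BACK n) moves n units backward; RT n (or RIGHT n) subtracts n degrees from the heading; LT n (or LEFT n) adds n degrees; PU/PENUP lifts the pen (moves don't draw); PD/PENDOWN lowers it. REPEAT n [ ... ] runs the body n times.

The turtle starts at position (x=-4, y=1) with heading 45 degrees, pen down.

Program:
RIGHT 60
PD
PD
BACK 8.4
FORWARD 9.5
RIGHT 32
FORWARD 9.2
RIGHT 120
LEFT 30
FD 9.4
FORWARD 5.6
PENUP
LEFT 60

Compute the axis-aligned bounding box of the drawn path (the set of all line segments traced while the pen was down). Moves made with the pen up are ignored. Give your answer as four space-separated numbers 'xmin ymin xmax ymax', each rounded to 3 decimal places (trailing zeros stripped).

Executing turtle program step by step:
Start: pos=(-4,1), heading=45, pen down
RT 60: heading 45 -> 345
PD: pen down
PD: pen down
BK 8.4: (-4,1) -> (-12.114,3.174) [heading=345, draw]
FD 9.5: (-12.114,3.174) -> (-2.937,0.715) [heading=345, draw]
RT 32: heading 345 -> 313
FD 9.2: (-2.937,0.715) -> (3.337,-6.013) [heading=313, draw]
RT 120: heading 313 -> 193
LT 30: heading 193 -> 223
FD 9.4: (3.337,-6.013) -> (-3.538,-12.424) [heading=223, draw]
FD 5.6: (-3.538,-12.424) -> (-7.633,-16.243) [heading=223, draw]
PU: pen up
LT 60: heading 223 -> 283
Final: pos=(-7.633,-16.243), heading=283, 5 segment(s) drawn

Segment endpoints: x in {-12.114, -7.633, -4, -3.538, -2.937, 3.337}, y in {-16.243, -12.424, -6.013, 0.715, 1, 3.174}
xmin=-12.114, ymin=-16.243, xmax=3.337, ymax=3.174

Answer: -12.114 -16.243 3.337 3.174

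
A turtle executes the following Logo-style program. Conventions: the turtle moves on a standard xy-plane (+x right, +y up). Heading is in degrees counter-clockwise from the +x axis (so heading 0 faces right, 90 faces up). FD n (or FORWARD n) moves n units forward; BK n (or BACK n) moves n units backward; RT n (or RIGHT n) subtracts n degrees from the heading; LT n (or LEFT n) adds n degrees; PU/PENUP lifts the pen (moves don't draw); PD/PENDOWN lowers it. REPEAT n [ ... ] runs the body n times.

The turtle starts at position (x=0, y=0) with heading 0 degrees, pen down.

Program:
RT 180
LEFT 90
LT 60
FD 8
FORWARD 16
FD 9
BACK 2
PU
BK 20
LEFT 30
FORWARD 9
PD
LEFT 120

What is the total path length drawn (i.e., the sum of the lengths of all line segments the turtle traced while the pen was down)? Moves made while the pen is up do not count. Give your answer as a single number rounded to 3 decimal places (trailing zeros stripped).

Executing turtle program step by step:
Start: pos=(0,0), heading=0, pen down
RT 180: heading 0 -> 180
LT 90: heading 180 -> 270
LT 60: heading 270 -> 330
FD 8: (0,0) -> (6.928,-4) [heading=330, draw]
FD 16: (6.928,-4) -> (20.785,-12) [heading=330, draw]
FD 9: (20.785,-12) -> (28.579,-16.5) [heading=330, draw]
BK 2: (28.579,-16.5) -> (26.847,-15.5) [heading=330, draw]
PU: pen up
BK 20: (26.847,-15.5) -> (9.526,-5.5) [heading=330, move]
LT 30: heading 330 -> 0
FD 9: (9.526,-5.5) -> (18.526,-5.5) [heading=0, move]
PD: pen down
LT 120: heading 0 -> 120
Final: pos=(18.526,-5.5), heading=120, 4 segment(s) drawn

Segment lengths:
  seg 1: (0,0) -> (6.928,-4), length = 8
  seg 2: (6.928,-4) -> (20.785,-12), length = 16
  seg 3: (20.785,-12) -> (28.579,-16.5), length = 9
  seg 4: (28.579,-16.5) -> (26.847,-15.5), length = 2
Total = 35

Answer: 35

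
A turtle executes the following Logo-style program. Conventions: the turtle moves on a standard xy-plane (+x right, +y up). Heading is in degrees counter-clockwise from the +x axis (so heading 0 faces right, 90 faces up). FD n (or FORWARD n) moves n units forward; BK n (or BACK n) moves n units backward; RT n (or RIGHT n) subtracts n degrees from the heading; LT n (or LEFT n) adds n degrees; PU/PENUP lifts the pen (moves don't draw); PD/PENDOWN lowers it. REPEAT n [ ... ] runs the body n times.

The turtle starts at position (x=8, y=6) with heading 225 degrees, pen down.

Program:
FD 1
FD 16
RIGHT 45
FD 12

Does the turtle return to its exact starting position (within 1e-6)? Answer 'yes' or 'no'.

Answer: no

Derivation:
Executing turtle program step by step:
Start: pos=(8,6), heading=225, pen down
FD 1: (8,6) -> (7.293,5.293) [heading=225, draw]
FD 16: (7.293,5.293) -> (-4.021,-6.021) [heading=225, draw]
RT 45: heading 225 -> 180
FD 12: (-4.021,-6.021) -> (-16.021,-6.021) [heading=180, draw]
Final: pos=(-16.021,-6.021), heading=180, 3 segment(s) drawn

Start position: (8, 6)
Final position: (-16.021, -6.021)
Distance = 26.861; >= 1e-6 -> NOT closed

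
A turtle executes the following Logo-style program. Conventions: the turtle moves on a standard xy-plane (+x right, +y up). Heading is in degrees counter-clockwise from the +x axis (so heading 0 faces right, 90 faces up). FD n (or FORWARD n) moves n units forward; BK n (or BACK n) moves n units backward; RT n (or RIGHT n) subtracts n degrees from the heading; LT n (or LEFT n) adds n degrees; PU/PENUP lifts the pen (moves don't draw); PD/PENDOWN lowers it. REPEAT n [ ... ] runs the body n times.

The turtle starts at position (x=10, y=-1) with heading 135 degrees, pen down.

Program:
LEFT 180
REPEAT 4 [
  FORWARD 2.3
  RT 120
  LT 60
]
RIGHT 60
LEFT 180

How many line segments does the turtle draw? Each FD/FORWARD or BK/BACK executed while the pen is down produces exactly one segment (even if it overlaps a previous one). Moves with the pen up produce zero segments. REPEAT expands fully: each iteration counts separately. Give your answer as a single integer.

Answer: 4

Derivation:
Executing turtle program step by step:
Start: pos=(10,-1), heading=135, pen down
LT 180: heading 135 -> 315
REPEAT 4 [
  -- iteration 1/4 --
  FD 2.3: (10,-1) -> (11.626,-2.626) [heading=315, draw]
  RT 120: heading 315 -> 195
  LT 60: heading 195 -> 255
  -- iteration 2/4 --
  FD 2.3: (11.626,-2.626) -> (11.031,-4.848) [heading=255, draw]
  RT 120: heading 255 -> 135
  LT 60: heading 135 -> 195
  -- iteration 3/4 --
  FD 2.3: (11.031,-4.848) -> (8.809,-5.443) [heading=195, draw]
  RT 120: heading 195 -> 75
  LT 60: heading 75 -> 135
  -- iteration 4/4 --
  FD 2.3: (8.809,-5.443) -> (7.183,-3.817) [heading=135, draw]
  RT 120: heading 135 -> 15
  LT 60: heading 15 -> 75
]
RT 60: heading 75 -> 15
LT 180: heading 15 -> 195
Final: pos=(7.183,-3.817), heading=195, 4 segment(s) drawn
Segments drawn: 4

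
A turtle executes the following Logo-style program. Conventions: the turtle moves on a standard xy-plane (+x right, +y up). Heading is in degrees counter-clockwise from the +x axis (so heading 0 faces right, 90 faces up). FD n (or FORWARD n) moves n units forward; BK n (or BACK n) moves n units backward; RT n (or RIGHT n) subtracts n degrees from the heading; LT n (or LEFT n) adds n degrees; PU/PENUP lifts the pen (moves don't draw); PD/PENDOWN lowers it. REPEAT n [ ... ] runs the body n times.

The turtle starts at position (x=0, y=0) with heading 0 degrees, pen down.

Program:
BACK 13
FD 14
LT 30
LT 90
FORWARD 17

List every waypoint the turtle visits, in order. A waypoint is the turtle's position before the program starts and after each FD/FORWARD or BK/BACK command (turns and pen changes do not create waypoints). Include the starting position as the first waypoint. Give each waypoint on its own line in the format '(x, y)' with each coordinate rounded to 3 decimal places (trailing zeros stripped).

Executing turtle program step by step:
Start: pos=(0,0), heading=0, pen down
BK 13: (0,0) -> (-13,0) [heading=0, draw]
FD 14: (-13,0) -> (1,0) [heading=0, draw]
LT 30: heading 0 -> 30
LT 90: heading 30 -> 120
FD 17: (1,0) -> (-7.5,14.722) [heading=120, draw]
Final: pos=(-7.5,14.722), heading=120, 3 segment(s) drawn
Waypoints (4 total):
(0, 0)
(-13, 0)
(1, 0)
(-7.5, 14.722)

Answer: (0, 0)
(-13, 0)
(1, 0)
(-7.5, 14.722)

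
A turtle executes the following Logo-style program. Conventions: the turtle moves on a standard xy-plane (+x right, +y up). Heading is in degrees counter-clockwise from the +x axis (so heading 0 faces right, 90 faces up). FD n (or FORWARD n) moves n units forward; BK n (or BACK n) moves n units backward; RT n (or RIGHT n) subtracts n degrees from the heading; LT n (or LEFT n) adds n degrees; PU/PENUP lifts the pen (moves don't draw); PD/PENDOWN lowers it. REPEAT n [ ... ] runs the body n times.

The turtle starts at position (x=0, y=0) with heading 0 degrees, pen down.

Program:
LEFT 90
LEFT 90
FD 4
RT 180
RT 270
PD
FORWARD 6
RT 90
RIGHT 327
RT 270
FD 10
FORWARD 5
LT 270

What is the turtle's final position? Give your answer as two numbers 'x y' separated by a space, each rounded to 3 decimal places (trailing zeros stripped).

Executing turtle program step by step:
Start: pos=(0,0), heading=0, pen down
LT 90: heading 0 -> 90
LT 90: heading 90 -> 180
FD 4: (0,0) -> (-4,0) [heading=180, draw]
RT 180: heading 180 -> 0
RT 270: heading 0 -> 90
PD: pen down
FD 6: (-4,0) -> (-4,6) [heading=90, draw]
RT 90: heading 90 -> 0
RT 327: heading 0 -> 33
RT 270: heading 33 -> 123
FD 10: (-4,6) -> (-9.446,14.387) [heading=123, draw]
FD 5: (-9.446,14.387) -> (-12.17,18.58) [heading=123, draw]
LT 270: heading 123 -> 33
Final: pos=(-12.17,18.58), heading=33, 4 segment(s) drawn

Answer: -12.17 18.58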